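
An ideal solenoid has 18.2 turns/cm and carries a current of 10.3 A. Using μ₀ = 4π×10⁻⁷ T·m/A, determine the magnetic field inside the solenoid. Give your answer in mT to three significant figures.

B ≈ 23.6 mT

Inside a long solenoid, B = μ₀nI.
B = (4π×10⁻⁷)(1.820×10^3 m⁻¹)(10.3 A) = 2.356×10^-2 T.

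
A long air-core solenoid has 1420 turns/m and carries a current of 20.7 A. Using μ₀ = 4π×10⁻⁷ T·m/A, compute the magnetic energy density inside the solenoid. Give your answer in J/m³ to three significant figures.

u ≈ 543 J/m³

B = μ₀nI = (4π×10⁻⁷)(1.420×10^3)(20.7) = 3.694×10^-2 T.
u = B²/(2μ₀) = (3.694×10^-2)²/(2×4π×10⁻⁷) = 542.9 J/m³.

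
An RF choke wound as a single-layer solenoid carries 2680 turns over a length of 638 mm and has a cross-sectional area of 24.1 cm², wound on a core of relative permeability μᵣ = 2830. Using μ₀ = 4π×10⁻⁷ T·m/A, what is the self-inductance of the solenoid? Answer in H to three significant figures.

L ≈ 96.5 H

A = 24.1 cm² = 2.410×10^-3 m².
For a long solenoid, L = μ₀μᵣN²A/ℓ.
L = (4π×10⁻⁷)(2830)(2680)²(2.410×10^-3)/(0.638 m) = 96.49 H.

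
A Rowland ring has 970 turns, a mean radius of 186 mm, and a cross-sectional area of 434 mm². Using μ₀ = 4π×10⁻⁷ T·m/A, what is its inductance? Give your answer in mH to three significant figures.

For a thin toroid, L = μ₀N²A/(2πR).
L = (4π×10⁻⁷)(970)²(4.340×10^-4) / (2π×0.186 m) = 4.391×10^-4 H.

L ≈ 0.439 mH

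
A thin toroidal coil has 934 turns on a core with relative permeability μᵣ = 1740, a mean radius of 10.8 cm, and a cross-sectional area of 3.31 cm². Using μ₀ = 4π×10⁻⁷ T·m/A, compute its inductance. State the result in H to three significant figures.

For a thin toroid, L = μ₀μᵣN²A/(2πR).
L = (4π×10⁻⁷)(1740)(934)²(3.310×10^-4) / (2π×0.108 m) = 0.9304 H.

L ≈ 0.930 H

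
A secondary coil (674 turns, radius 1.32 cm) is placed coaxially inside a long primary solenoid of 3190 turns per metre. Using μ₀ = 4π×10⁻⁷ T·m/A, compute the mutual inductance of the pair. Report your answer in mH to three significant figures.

The outer solenoid produces a uniform field B₁ = μ₀n₁I₁ across the inner coil,
so the flux linkage is N₂Φ = N₂B₁A₂ = μ₀n₁N₂A₂·I₁, giving M = μ₀n₁N₂A₂.
A₂ = πr² = π(1.320×10^-2 m)² = 5.474×10^-4 m².
M = (4π×10⁻⁷)(3190)(674)(5.474×10^-4) = 1.479×10^-3 H.

M ≈ 1.48 mH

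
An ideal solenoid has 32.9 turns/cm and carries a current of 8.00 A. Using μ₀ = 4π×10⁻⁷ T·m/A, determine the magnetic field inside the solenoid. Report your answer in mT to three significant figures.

B ≈ 33.1 mT

Inside a long solenoid, B = μ₀nI.
B = (4π×10⁻⁷)(3.290×10^3 m⁻¹)(8.00 A) = 3.307×10^-2 T.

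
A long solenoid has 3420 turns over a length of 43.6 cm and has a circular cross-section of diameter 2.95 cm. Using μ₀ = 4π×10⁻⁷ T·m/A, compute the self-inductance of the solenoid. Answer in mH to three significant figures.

L ≈ 23.0 mH

A = π(d/2)² = π(1.475×10^-2 m)² = 6.8349×10^-4 m².
For a long solenoid, L = μ₀N²A/ℓ.
L = (4π×10⁻⁷)(3420)²(6.8349×10^-4)/(0.436 m) = 2.304×10^-2 H.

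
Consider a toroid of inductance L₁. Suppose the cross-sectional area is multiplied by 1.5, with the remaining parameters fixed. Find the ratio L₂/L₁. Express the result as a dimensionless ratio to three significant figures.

For a toroid, L ∝ μᵣN²A/R.
L₂/L₁ = (1.5) = 1.50.

L₂/L₁ = 1.50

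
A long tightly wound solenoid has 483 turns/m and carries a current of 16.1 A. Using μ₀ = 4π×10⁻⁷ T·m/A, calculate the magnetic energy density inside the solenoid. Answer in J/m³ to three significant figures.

u ≈ 38.0 J/m³

B = μ₀nI = (4π×10⁻⁷)(483)(16.1) = 9.772×10^-3 T.
u = B²/(2μ₀) = (9.772×10^-3)²/(2×4π×10⁻⁷) = 37.99 J/m³.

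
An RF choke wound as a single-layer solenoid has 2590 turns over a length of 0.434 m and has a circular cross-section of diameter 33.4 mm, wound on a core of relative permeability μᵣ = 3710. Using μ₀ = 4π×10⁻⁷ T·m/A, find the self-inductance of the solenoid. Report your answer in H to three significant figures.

L ≈ 63.1 H

A = π(d/2)² = π(1.670×10^-2 m)² = 8.762×10^-4 m².
For a long solenoid, L = μ₀μᵣN²A/ℓ.
L = (4π×10⁻⁷)(3710)(2590)²(8.762×10^-4)/(0.434 m) = 63.14 H.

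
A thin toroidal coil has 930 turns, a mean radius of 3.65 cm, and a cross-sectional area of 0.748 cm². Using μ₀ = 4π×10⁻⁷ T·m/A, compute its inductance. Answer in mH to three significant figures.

L ≈ 0.354 mH

For a thin toroid, L = μ₀N²A/(2πR).
L = (4π×10⁻⁷)(930)²(7.480×10^-5) / (2π×3.650×10^-2 m) = 3.5449×10^-4 H.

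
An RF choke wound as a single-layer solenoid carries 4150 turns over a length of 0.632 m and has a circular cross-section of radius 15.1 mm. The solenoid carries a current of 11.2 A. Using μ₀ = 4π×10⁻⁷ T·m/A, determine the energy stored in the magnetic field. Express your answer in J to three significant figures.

U ≈ 1.54 J

A = πr² = π(1.510×10^-2 m)² = 7.163×10^-4 m².
L = μ₀N²A/ℓ = (4π×10⁻⁷)(4150)²(7.163×10^-4)/(0.632) = 2.453×10^-2 H.
U = ½LI² = ½(2.453×10^-2)(11.2)² = 1.539 J.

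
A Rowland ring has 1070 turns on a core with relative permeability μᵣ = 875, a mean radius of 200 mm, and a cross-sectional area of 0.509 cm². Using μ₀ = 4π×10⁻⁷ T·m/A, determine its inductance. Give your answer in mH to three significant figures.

For a thin toroid, L = μ₀μᵣN²A/(2πR).
L = (4π×10⁻⁷)(875)(1070)²(5.090×10^-5) / (2π×0.2 m) = 5.099×10^-2 H.

L ≈ 51.0 mH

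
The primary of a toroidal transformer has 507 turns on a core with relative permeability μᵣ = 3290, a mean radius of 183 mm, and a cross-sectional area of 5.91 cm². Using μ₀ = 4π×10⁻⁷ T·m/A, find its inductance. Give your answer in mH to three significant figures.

For a thin toroid, L = μ₀μᵣN²A/(2πR).
L = (4π×10⁻⁷)(3290)(507)²(5.910×10^-4) / (2π×0.183 m) = 0.5462 H.

L ≈ 546 mH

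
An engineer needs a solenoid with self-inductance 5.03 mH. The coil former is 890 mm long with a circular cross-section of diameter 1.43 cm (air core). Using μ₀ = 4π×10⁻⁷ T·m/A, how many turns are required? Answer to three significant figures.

A = π(d/2)² = π(7.150×10^-3 m)² = 1.606×10^-4 m².
From L = μ₀N²A/ℓ, N = √(Lℓ / (μ₀A)).
N = √[(5.030×10^-3)(0.89) / ((4π×10⁻⁷)×1.606×10^-4)] = √(2.218×10^7) ≈ 4709.7.

N ≈ 4710 turns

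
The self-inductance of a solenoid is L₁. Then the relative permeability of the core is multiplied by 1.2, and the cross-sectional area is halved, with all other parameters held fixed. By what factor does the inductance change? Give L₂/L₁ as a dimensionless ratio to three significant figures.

For a solenoid, L ∝ μᵣN²A/ℓ.
L₂/L₁ = (1.2) × (0.5) = 0.600.

L₂/L₁ = 0.600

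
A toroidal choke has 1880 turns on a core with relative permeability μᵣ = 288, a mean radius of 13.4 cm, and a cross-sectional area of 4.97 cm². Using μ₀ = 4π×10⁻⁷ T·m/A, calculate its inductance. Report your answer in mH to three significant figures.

For a thin toroid, L = μ₀μᵣN²A/(2πR).
L = (4π×10⁻⁷)(288)(1880)²(4.970×10^-4) / (2π×0.134 m) = 0.7551 H.

L ≈ 755 mH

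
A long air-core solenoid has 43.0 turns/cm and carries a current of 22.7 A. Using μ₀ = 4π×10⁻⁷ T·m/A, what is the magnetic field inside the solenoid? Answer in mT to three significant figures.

Inside a long solenoid, B = μ₀nI.
B = (4π×10⁻⁷)(4.300×10^3 m⁻¹)(22.7 A) = 0.1227 T.

B ≈ 123 mT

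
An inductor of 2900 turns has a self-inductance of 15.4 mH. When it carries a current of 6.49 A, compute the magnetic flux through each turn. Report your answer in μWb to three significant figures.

Φ_B ≈ 34.5 μWb

From L = NΦ_B/I, the flux per turn is Φ_B = LI/N.
Φ_B = (1.540×10^-2 H)(6.49 A)/2900 = 3.446×10^-5 Wb.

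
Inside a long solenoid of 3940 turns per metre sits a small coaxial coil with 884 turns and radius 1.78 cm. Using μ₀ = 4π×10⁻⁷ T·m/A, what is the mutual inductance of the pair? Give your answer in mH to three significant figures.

The outer solenoid produces a uniform field B₁ = μ₀n₁I₁ across the inner coil,
so the flux linkage is N₂Φ = N₂B₁A₂ = μ₀n₁N₂A₂·I₁, giving M = μ₀n₁N₂A₂.
A₂ = πr² = π(1.780×10^-2 m)² = 9.954×10^-4 m².
M = (4π×10⁻⁷)(3940)(884)(9.954×10^-4) = 4.357×10^-3 H.

M ≈ 4.36 mH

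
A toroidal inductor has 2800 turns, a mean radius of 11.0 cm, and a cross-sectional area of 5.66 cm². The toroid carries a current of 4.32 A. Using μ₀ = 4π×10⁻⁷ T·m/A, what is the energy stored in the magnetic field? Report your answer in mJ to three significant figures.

L = μ₀N²A/(2πR) = (4π×10⁻⁷)(2800)²(5.660×10^-4)/(2π×0.11) = 8.068×10^-3 H.
U = ½LI² = ½(8.068×10^-3)(4.32)² = 7.528×10^-2 J.

U ≈ 75.3 mJ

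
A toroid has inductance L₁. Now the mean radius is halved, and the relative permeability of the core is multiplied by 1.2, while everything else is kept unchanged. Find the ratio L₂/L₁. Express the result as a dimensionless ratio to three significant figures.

L₂/L₁ = 2.40

For a toroid, L ∝ μᵣN²A/R.
L₂/L₁ = (0.5)^-1 × (1.2) = 2.40.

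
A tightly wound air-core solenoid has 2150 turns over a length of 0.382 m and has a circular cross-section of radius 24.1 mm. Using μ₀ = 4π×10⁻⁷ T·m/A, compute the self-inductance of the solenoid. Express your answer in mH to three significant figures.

A = πr² = π(2.410×10^-2 m)² = 1.8247×10^-3 m².
For a long solenoid, L = μ₀N²A/ℓ.
L = (4π×10⁻⁷)(2150)²(1.8247×10^-3)/(0.382 m) = 2.7746×10^-2 H.

L ≈ 27.7 mH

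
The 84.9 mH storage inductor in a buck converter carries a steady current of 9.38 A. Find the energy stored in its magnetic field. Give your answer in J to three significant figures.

Stored magnetic energy: U = ½LI².
U = ½(8.490×10^-2 H)(9.38 A)² = 3.7349 J.

U ≈ 3.73 J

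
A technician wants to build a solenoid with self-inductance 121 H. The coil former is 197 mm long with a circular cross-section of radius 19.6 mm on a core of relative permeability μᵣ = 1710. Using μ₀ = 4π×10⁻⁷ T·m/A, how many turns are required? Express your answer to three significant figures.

N ≈ 3030 turns

A = πr² = π(1.960×10^-2 m)² = 1.207×10^-3 m².
From L = μ₀μᵣN²A/ℓ, N = √(Lℓ / (μ₀μᵣA)).
N = √[(121)(0.197) / ((4π×10⁻⁷)(1710)×1.207×10^-3)] = √(9.191×10^6) ≈ 3031.7.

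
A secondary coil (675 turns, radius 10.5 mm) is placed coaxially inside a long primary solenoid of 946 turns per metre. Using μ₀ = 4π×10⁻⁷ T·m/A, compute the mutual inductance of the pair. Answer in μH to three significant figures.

The outer solenoid produces a uniform field B₁ = μ₀n₁I₁ across the inner coil,
so the flux linkage is N₂Φ = N₂B₁A₂ = μ₀n₁N₂A₂·I₁, giving M = μ₀n₁N₂A₂.
A₂ = πr² = π(1.050×10^-2 m)² = 3.464×10^-4 m².
M = (4π×10⁻⁷)(946)(675)(3.464×10^-4) = 2.779×10^-4 H.

M ≈ 278 μH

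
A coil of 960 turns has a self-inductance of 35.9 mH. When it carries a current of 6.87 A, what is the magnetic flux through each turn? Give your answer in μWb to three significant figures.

Φ_B ≈ 257 μWb

From L = NΦ_B/I, the flux per turn is Φ_B = LI/N.
Φ_B = (3.590×10^-2 H)(6.87 A)/960 = 2.569×10^-4 Wb.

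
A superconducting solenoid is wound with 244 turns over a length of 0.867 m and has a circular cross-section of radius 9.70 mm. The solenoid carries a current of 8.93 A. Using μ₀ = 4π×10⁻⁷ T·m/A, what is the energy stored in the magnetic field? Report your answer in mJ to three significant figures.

A = πr² = π(9.700×10^-3 m)² = 2.956×10^-4 m².
L = μ₀N²A/ℓ = (4π×10⁻⁷)(244)²(2.956×10^-4)/(0.867) = 2.551×10^-5 H.
U = ½LI² = ½(2.551×10^-5)(8.93)² = 1.017×10^-3 J.

U ≈ 1.02 mJ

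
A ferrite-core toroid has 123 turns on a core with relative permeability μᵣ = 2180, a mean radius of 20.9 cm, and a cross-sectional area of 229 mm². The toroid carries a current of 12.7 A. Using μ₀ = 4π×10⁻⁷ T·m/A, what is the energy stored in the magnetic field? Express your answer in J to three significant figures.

L = μ₀μᵣN²A/(2πR) = (4π×10⁻⁷)(2180)(123)²(2.290×10^-4)/(2π×0.209) = 7.227×10^-3 H.
U = ½LI² = ½(7.227×10^-3)(12.7)² = 0.5829 J.

U ≈ 0.583 J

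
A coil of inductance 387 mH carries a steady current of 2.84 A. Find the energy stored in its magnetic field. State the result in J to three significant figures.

U ≈ 1.56 J

Stored magnetic energy: U = ½LI².
U = ½(0.387 H)(2.84 A)² = 1.561 J.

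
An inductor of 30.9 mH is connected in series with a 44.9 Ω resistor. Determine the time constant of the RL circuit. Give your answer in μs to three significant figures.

τ = L/R = (3.090×10^-2 H)/(44.9 Ω) = 6.882×10^-4 s.

τ ≈ 688 μs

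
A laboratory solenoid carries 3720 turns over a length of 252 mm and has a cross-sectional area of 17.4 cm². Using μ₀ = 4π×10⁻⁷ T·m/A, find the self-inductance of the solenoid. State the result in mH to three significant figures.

A = 17.4 cm² = 1.740×10^-3 m².
For a long solenoid, L = μ₀N²A/ℓ.
L = (4π×10⁻⁷)(3720)²(1.740×10^-3)/(0.252 m) = 0.1201 H.

L ≈ 120 mH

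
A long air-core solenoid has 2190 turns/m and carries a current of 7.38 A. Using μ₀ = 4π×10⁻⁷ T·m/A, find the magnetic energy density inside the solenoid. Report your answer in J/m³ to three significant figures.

u ≈ 164 J/m³

B = μ₀nI = (4π×10⁻⁷)(2.190×10^3)(7.38) = 2.031×10^-2 T.
u = B²/(2μ₀) = (2.031×10^-2)²/(2×4π×10⁻⁷) = 164.1 J/m³.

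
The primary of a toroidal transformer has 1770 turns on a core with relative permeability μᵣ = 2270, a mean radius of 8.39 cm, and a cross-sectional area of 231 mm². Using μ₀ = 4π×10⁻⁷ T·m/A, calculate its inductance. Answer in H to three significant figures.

For a thin toroid, L = μ₀μᵣN²A/(2πR).
L = (4π×10⁻⁷)(2270)(1770)²(2.310×10^-4) / (2π×8.390×10^-2 m) = 3.916 H.

L ≈ 3.92 H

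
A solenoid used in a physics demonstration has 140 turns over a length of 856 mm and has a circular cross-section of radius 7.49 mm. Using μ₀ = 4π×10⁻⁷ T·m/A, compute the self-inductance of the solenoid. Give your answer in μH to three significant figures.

A = πr² = π(7.490×10^-3 m)² = 1.762×10^-4 m².
For a long solenoid, L = μ₀N²A/ℓ.
L = (4π×10⁻⁷)(140)²(1.762×10^-4)/(0.856 m) = 5.071×10^-6 H.

L ≈ 5.07 μH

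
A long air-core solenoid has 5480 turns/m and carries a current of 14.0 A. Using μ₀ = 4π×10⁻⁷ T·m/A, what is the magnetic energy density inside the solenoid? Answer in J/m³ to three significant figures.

u ≈ 3700 J/m³

B = μ₀nI = (4π×10⁻⁷)(5.480×10^3)(14.0) = 9.641×10^-2 T.
u = B²/(2μ₀) = (9.641×10^-2)²/(2×4π×10⁻⁷) = 3.698×10^3 J/m³.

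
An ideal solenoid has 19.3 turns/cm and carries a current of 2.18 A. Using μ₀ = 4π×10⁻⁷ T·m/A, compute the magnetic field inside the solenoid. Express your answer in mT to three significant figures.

Inside a long solenoid, B = μ₀nI.
B = (4π×10⁻⁷)(1.930×10^3 m⁻¹)(2.18 A) = 5.287×10^-3 T.

B ≈ 5.29 mT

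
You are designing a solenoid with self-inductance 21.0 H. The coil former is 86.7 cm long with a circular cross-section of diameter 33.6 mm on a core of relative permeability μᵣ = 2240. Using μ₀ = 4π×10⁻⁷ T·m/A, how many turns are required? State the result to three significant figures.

A = π(d/2)² = π(1.680×10^-2 m)² = 8.867×10^-4 m².
From L = μ₀μᵣN²A/ℓ, N = √(Lℓ / (μ₀μᵣA)).
N = √[(21)(0.867) / ((4π×10⁻⁷)(2240)×8.867×10^-4)] = √(7.2948×10^6) ≈ 2700.9.

N ≈ 2700 turns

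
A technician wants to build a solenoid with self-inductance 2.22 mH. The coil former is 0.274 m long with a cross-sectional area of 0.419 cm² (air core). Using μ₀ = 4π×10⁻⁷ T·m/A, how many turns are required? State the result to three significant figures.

A = 0.419 cm² = 4.190×10^-5 m².
From L = μ₀N²A/ℓ, N = √(Lℓ / (μ₀A)).
N = √[(2.220×10^-3)(0.274) / ((4π×10⁻⁷)×4.190×10^-5)] = √(1.155×10^7) ≈ 3398.9.

N ≈ 3400 turns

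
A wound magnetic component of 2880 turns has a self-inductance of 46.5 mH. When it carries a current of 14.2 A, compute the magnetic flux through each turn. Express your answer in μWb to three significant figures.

Φ_B ≈ 229 μWb

From L = NΦ_B/I, the flux per turn is Φ_B = LI/N.
Φ_B = (4.650×10^-2 H)(14.2 A)/2880 = 2.293×10^-4 Wb.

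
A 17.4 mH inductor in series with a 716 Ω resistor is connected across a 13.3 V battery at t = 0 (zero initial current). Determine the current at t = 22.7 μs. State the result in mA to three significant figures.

τ = L/R = 1.740×10^-2/716 = 2.430×10^-5 s; final current I_∞ = ε/R = 13.3/716 = 1.858×10^-2 A.
I(t) = I_∞(1 − e^(−t/τ)) with t/τ = 0.934.
I = (1.858×10^-2)(1 − e^(−0.934)) = 1.128×10^-2 A.

I ≈ 11.3 mA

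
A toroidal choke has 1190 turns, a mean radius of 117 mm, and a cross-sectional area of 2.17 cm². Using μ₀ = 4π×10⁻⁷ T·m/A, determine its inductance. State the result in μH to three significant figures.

L ≈ 525 μH

For a thin toroid, L = μ₀N²A/(2πR).
L = (4π×10⁻⁷)(1190)²(2.170×10^-4) / (2π×0.117 m) = 5.253×10^-4 H.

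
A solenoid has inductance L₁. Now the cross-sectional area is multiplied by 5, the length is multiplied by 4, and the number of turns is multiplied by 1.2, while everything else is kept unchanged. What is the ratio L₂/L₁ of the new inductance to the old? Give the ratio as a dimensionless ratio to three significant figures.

L₂/L₁ = 1.80

For a solenoid, L ∝ μᵣN²A/ℓ.
L₂/L₁ = (5) × (4)^-1 × (1.2)^2 = 1.80.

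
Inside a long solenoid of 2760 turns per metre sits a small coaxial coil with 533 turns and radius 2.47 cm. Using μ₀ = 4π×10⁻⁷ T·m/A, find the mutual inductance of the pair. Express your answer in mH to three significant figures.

The outer solenoid produces a uniform field B₁ = μ₀n₁I₁ across the inner coil,
so the flux linkage is N₂Φ = N₂B₁A₂ = μ₀n₁N₂A₂·I₁, giving M = μ₀n₁N₂A₂.
A₂ = πr² = π(2.470×10^-2 m)² = 1.917×10^-3 m².
M = (4π×10⁻⁷)(2760)(533)(1.917×10^-3) = 3.543×10^-3 H.

M ≈ 3.54 mH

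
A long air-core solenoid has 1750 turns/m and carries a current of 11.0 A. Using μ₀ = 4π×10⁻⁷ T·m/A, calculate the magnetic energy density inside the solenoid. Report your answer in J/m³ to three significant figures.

u ≈ 233 J/m³

B = μ₀nI = (4π×10⁻⁷)(1.750×10^3)(11.0) = 2.419×10^-2 T.
u = B²/(2μ₀) = (2.419×10^-2)²/(2×4π×10⁻⁷) = 232.8 J/m³.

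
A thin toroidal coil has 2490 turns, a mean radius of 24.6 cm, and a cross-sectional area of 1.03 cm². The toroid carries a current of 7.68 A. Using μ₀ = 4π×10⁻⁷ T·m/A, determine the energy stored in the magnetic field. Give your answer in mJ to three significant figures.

U ≈ 15.3 mJ

L = μ₀N²A/(2πR) = (4π×10⁻⁷)(2490)²(1.030×10^-4)/(2π×0.246) = 5.192×10^-4 H.
U = ½LI² = ½(5.192×10^-4)(7.68)² = 1.531×10^-2 J.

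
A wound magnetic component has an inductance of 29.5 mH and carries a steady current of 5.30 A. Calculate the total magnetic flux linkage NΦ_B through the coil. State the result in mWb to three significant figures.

NΦ_B ≈ 156 mWb

From L = NΦ_B/I, the flux linkage is NΦ_B = LI.
NΦ_B = (2.950×10^-2 H)(5.30 A) = 0.1563 Wb.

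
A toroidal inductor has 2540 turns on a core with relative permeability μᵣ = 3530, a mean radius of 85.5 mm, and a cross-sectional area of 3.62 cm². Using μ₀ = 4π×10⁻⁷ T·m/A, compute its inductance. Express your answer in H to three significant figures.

For a thin toroid, L = μ₀μᵣN²A/(2πR).
L = (4π×10⁻⁷)(3530)(2540)²(3.620×10^-4) / (2π×8.550×10^-2 m) = 19.28 H.

L ≈ 19.3 H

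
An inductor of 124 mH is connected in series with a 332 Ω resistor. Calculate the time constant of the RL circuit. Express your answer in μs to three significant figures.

τ = L/R = (0.124 H)/(332 Ω) = 3.7349×10^-4 s.

τ ≈ 373 μs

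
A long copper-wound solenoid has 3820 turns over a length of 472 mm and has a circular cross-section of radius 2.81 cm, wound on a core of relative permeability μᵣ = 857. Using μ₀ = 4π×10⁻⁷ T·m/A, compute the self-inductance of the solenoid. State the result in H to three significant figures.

A = πr² = π(2.810×10^-2 m)² = 2.481×10^-3 m².
For a long solenoid, L = μ₀μᵣN²A/ℓ.
L = (4π×10⁻⁷)(857)(3820)²(2.481×10^-3)/(0.472 m) = 82.59 H.

L ≈ 82.6 H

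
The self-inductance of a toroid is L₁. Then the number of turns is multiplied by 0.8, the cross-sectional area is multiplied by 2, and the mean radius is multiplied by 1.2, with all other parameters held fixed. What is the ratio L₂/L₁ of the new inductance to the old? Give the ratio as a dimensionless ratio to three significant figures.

L₂/L₁ = 1.07

For a toroid, L ∝ μᵣN²A/R.
L₂/L₁ = (0.8)^2 × (2) × (1.2)^-1 = 1.07.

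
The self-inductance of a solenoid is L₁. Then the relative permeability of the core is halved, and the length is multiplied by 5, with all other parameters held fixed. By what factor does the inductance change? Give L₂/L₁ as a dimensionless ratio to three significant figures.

For a solenoid, L ∝ μᵣN²A/ℓ.
L₂/L₁ = (0.5) × (5)^-1 = 0.100.

L₂/L₁ = 0.100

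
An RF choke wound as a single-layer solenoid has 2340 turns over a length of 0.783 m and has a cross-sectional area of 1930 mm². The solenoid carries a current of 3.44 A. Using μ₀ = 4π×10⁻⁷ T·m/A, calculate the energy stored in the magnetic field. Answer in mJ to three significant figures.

A = 1930 mm² = 1.930×10^-3 m².
L = μ₀N²A/ℓ = (4π×10⁻⁷)(2340)²(1.930×10^-3)/(0.783) = 1.696×10^-2 H.
U = ½LI² = ½(1.696×10^-2)(3.44)² = 0.1004 J.

U ≈ 100 mJ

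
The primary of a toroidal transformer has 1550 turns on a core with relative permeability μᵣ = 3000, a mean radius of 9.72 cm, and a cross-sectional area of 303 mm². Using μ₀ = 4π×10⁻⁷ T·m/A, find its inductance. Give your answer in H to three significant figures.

L ≈ 4.49 H

For a thin toroid, L = μ₀μᵣN²A/(2πR).
L = (4π×10⁻⁷)(3000)(1550)²(3.030×10^-4) / (2π×9.720×10^-2 m) = 4.494 H.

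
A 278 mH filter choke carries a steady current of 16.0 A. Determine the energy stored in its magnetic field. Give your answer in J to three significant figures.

Stored magnetic energy: U = ½LI².
U = ½(0.278 H)(16.0 A)² = 35.58 J.

U ≈ 35.6 J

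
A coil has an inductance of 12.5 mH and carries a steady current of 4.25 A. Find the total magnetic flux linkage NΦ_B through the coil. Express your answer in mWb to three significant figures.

From L = NΦ_B/I, the flux linkage is NΦ_B = LI.
NΦ_B = (1.250×10^-2 H)(4.25 A) = 5.313×10^-2 Wb.

NΦ_B ≈ 53.1 mWb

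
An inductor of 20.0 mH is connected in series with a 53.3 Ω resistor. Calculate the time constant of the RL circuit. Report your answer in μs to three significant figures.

τ ≈ 375 μs

τ = L/R = (2.000×10^-2 H)/(53.3 Ω) = 3.752×10^-4 s.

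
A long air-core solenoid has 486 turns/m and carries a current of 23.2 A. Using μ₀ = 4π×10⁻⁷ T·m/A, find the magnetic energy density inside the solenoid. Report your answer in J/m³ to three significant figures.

B = μ₀nI = (4π×10⁻⁷)(486)(23.2) = 1.417×10^-2 T.
u = B²/(2μ₀) = (1.417×10^-2)²/(2×4π×10⁻⁷) = 79.88 J/m³.

u ≈ 79.9 J/m³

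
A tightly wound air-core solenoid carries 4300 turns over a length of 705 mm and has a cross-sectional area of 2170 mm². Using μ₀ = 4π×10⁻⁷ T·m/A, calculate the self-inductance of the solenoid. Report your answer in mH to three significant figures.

L ≈ 71.5 mH

A = 2170 mm² = 2.170×10^-3 m².
For a long solenoid, L = μ₀N²A/ℓ.
L = (4π×10⁻⁷)(4300)²(2.170×10^-3)/(0.705 m) = 7.152×10^-2 H.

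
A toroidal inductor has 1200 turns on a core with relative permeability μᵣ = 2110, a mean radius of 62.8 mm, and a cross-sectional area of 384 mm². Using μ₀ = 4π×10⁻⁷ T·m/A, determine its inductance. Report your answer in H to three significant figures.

For a thin toroid, L = μ₀μᵣN²A/(2πR).
L = (4π×10⁻⁷)(2110)(1200)²(3.840×10^-4) / (2π×6.280×10^-2 m) = 3.716 H.

L ≈ 3.72 H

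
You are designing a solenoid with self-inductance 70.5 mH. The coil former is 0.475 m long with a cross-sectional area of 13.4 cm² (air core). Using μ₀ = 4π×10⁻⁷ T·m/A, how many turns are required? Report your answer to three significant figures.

N ≈ 4460 turns

A = 13.4 cm² = 1.340×10^-3 m².
From L = μ₀N²A/ℓ, N = √(Lℓ / (μ₀A)).
N = √[(7.050×10^-2)(0.475) / ((4π×10⁻⁷)×1.340×10^-3)] = √(1.989×10^7) ≈ 4459.5.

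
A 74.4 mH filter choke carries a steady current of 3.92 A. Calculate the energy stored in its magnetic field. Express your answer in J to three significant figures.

U ≈ 0.572 J

Stored magnetic energy: U = ½LI².
U = ½(7.440×10^-2 H)(3.92 A)² = 0.5716 J.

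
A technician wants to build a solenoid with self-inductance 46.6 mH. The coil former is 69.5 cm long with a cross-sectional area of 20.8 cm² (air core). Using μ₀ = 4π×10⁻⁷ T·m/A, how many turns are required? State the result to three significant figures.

A = 20.8 cm² = 2.080×10^-3 m².
From L = μ₀N²A/ℓ, N = √(Lℓ / (μ₀A)).
N = √[(4.660×10^-2)(0.695) / ((4π×10⁻⁷)×2.080×10^-3)] = √(1.239×10^7) ≈ 3520.0.

N ≈ 3520 turns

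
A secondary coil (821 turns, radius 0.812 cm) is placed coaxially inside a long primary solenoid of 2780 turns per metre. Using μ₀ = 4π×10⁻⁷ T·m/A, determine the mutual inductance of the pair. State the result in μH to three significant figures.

The outer solenoid produces a uniform field B₁ = μ₀n₁I₁ across the inner coil,
so the flux linkage is N₂Φ = N₂B₁A₂ = μ₀n₁N₂A₂·I₁, giving M = μ₀n₁N₂A₂.
A₂ = πr² = π(8.120×10^-3 m)² = 2.071×10^-4 m².
M = (4π×10⁻⁷)(2780)(821)(2.071×10^-4) = 5.941×10^-4 H.

M ≈ 594 μH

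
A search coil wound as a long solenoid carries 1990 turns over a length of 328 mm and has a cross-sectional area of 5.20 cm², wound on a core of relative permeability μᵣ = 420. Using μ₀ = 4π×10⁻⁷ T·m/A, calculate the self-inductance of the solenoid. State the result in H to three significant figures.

L ≈ 3.31 H

A = 5.20 cm² = 5.200×10^-4 m².
For a long solenoid, L = μ₀μᵣN²A/ℓ.
L = (4π×10⁻⁷)(420)(1990)²(5.200×10^-4)/(0.328 m) = 3.314 H.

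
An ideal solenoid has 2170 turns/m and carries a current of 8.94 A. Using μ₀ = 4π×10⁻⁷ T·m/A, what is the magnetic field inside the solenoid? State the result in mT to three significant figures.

B ≈ 24.4 mT

Inside a long solenoid, B = μ₀nI.
B = (4π×10⁻⁷)(2.170×10^3 m⁻¹)(8.94 A) = 2.438×10^-2 T.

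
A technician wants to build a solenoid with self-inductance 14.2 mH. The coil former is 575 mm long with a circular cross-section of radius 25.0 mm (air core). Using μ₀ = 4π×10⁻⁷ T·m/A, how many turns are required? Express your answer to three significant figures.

A = πr² = π(2.500×10^-2 m)² = 1.963×10^-3 m².
From L = μ₀N²A/ℓ, N = √(Lℓ / (μ₀A)).
N = √[(1.420×10^-2)(0.575) / ((4π×10⁻⁷)×1.963×10^-3)] = √(3.309×10^6) ≈ 1819.1.

N ≈ 1820 turns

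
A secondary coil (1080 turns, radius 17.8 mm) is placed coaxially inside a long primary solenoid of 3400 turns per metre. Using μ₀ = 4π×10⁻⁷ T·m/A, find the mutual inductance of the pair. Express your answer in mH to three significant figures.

The outer solenoid produces a uniform field B₁ = μ₀n₁I₁ across the inner coil,
so the flux linkage is N₂Φ = N₂B₁A₂ = μ₀n₁N₂A₂·I₁, giving M = μ₀n₁N₂A₂.
A₂ = πr² = π(1.780×10^-2 m)² = 9.954×10^-4 m².
M = (4π×10⁻⁷)(3400)(1080)(9.954×10^-4) = 4.593×10^-3 H.

M ≈ 4.59 mH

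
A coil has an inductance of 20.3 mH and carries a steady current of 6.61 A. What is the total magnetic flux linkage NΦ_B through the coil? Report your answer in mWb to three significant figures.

From L = NΦ_B/I, the flux linkage is NΦ_B = LI.
NΦ_B = (2.030×10^-2 H)(6.61 A) = 0.1342 Wb.

NΦ_B ≈ 134 mWb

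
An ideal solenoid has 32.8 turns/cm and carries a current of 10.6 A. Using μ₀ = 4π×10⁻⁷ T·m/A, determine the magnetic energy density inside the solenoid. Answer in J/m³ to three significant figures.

u ≈ 760 J/m³

B = μ₀nI = (4π×10⁻⁷)(3.280×10^3)(10.6) = 4.369×10^-2 T.
u = B²/(2μ₀) = (4.369×10^-2)²/(2×4π×10⁻⁷) = 759.5 J/m³.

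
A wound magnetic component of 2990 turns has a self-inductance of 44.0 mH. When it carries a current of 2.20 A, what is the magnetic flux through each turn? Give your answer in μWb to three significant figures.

Φ_B ≈ 32.4 μWb

From L = NΦ_B/I, the flux per turn is Φ_B = LI/N.
Φ_B = (4.400×10^-2 H)(2.20 A)/2990 = 3.237×10^-5 Wb.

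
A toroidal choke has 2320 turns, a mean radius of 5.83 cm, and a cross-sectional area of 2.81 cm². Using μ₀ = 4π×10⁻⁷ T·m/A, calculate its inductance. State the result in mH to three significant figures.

L ≈ 5.19 mH

For a thin toroid, L = μ₀N²A/(2πR).
L = (4π×10⁻⁷)(2320)²(2.810×10^-4) / (2π×5.830×10^-2 m) = 5.189×10^-3 H.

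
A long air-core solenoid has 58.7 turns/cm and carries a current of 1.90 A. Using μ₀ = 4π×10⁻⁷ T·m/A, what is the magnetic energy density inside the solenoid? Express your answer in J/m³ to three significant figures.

B = μ₀nI = (4π×10⁻⁷)(5.870×10^3)(1.90) = 1.402×10^-2 T.
u = B²/(2μ₀) = (1.402×10^-2)²/(2×4π×10⁻⁷) = 78.16 J/m³.

u ≈ 78.2 J/m³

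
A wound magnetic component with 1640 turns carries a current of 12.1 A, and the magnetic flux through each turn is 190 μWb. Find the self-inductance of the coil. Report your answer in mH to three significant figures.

Self-inductance is defined by L = NΦ_B/I (flux linkage over current).
L = (1640)(1.900×10^-4 Wb)/(12.1 A) = 2.575×10^-2 H.

L ≈ 25.8 mH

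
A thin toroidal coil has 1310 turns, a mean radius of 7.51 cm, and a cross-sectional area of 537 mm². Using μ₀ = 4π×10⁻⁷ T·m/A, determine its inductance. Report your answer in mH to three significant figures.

L ≈ 2.45 mH

For a thin toroid, L = μ₀N²A/(2πR).
L = (4π×10⁻⁷)(1310)²(5.370×10^-4) / (2π×7.510×10^-2 m) = 2.454×10^-3 H.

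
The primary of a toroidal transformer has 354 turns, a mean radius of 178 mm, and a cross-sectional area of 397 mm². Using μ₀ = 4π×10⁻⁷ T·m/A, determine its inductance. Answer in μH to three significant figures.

L ≈ 55.9 μH

For a thin toroid, L = μ₀N²A/(2πR).
L = (4π×10⁻⁷)(354)²(3.970×10^-4) / (2π×0.178 m) = 5.590×10^-5 H.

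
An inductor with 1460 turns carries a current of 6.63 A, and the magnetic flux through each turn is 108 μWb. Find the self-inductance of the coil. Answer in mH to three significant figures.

Self-inductance is defined by L = NΦ_B/I (flux linkage over current).
L = (1460)(1.080×10^-4 Wb)/(6.63 A) = 2.378×10^-2 H.

L ≈ 23.8 mH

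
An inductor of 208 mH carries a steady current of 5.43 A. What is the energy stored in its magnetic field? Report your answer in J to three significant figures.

U ≈ 3.07 J

Stored magnetic energy: U = ½LI².
U = ½(0.208 H)(5.43 A)² = 3.066 J.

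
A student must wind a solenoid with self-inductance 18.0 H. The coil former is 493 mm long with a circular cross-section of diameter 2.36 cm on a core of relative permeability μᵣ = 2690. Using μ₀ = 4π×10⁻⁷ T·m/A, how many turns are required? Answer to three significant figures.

N ≈ 2450 turns

A = π(d/2)² = π(1.180×10^-2 m)² = 4.374×10^-4 m².
From L = μ₀μᵣN²A/ℓ, N = √(Lℓ / (μ₀μᵣA)).
N = √[(18)(0.493) / ((4π×10⁻⁷)(2690)×4.374×10^-4)] = √(6.001×10^6) ≈ 2449.7.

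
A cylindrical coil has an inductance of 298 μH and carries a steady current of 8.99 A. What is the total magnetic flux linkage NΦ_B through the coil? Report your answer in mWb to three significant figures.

From L = NΦ_B/I, the flux linkage is NΦ_B = LI.
NΦ_B = (2.980×10^-4 H)(8.99 A) = 2.679×10^-3 Wb.

NΦ_B ≈ 2.68 mWb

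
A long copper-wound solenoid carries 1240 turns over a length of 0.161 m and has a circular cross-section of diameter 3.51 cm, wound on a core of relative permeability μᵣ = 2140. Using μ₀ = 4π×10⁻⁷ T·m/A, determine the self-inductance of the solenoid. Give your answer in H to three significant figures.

L ≈ 24.9 H

A = π(d/2)² = π(1.755×10^-2 m)² = 9.676×10^-4 m².
For a long solenoid, L = μ₀μᵣN²A/ℓ.
L = (4π×10⁻⁷)(2140)(1240)²(9.676×10^-4)/(0.161 m) = 24.85 H.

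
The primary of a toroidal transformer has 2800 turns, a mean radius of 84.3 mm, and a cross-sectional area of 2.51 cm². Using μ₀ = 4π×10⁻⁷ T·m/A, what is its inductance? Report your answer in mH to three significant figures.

L ≈ 4.67 mH

For a thin toroid, L = μ₀N²A/(2πR).
L = (4π×10⁻⁷)(2800)²(2.510×10^-4) / (2π×8.430×10^-2 m) = 4.669×10^-3 H.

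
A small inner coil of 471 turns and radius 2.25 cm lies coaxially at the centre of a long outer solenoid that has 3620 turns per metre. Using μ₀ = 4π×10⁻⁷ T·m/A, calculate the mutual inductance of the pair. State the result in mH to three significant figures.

The outer solenoid produces a uniform field B₁ = μ₀n₁I₁ across the inner coil,
so the flux linkage is N₂Φ = N₂B₁A₂ = μ₀n₁N₂A₂·I₁, giving M = μ₀n₁N₂A₂.
A₂ = πr² = π(2.250×10^-2 m)² = 1.590×10^-3 m².
M = (4π×10⁻⁷)(3620)(471)(1.590×10^-3) = 3.408×10^-3 H.

M ≈ 3.41 mH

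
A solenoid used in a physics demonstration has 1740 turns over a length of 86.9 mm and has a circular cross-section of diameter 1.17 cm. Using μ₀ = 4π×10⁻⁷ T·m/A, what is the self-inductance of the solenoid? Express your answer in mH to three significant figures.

L ≈ 4.71 mH

A = π(d/2)² = π(5.850×10^-3 m)² = 1.075×10^-4 m².
For a long solenoid, L = μ₀N²A/ℓ.
L = (4π×10⁻⁷)(1740)²(1.075×10^-4)/(8.690×10^-2 m) = 4.707×10^-3 H.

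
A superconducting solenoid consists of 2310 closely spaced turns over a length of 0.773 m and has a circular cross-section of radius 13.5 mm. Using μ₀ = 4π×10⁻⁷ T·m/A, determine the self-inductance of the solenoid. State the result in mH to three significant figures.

A = πr² = π(1.350×10^-2 m)² = 5.726×10^-4 m².
For a long solenoid, L = μ₀N²A/ℓ.
L = (4π×10⁻⁷)(2310)²(5.726×10^-4)/(0.773 m) = 4.967×10^-3 H.

L ≈ 4.97 mH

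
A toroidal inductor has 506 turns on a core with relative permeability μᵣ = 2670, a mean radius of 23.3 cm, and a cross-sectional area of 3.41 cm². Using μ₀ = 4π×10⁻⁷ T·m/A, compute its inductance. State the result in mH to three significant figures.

L ≈ 200 mH

For a thin toroid, L = μ₀μᵣN²A/(2πR).
L = (4π×10⁻⁷)(2670)(506)²(3.410×10^-4) / (2π×0.233 m) = 0.2001 H.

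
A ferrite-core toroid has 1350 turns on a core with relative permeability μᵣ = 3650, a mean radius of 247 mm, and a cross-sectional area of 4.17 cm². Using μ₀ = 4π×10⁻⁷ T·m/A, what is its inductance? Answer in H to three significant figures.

L ≈ 2.25 H

For a thin toroid, L = μ₀μᵣN²A/(2πR).
L = (4π×10⁻⁷)(3650)(1350)²(4.170×10^-4) / (2π×0.247 m) = 2.246 H.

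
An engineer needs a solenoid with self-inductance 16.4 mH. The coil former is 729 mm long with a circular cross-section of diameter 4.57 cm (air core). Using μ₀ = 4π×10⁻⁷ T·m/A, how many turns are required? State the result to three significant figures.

N ≈ 2410 turns

A = π(d/2)² = π(2.285×10^-2 m)² = 1.640×10^-3 m².
From L = μ₀N²A/ℓ, N = √(Lℓ / (μ₀A)).
N = √[(1.640×10^-2)(0.729) / ((4π×10⁻⁷)×1.640×10^-3)] = √(5.800×10^6) ≈ 2408.4.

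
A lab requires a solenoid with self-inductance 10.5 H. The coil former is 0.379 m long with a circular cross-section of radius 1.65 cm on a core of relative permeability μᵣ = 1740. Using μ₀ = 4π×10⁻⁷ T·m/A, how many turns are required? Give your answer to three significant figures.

N ≈ 1460 turns

A = πr² = π(1.650×10^-2 m)² = 8.553×10^-4 m².
From L = μ₀μᵣN²A/ℓ, N = √(Lℓ / (μ₀μᵣA)).
N = √[(10.5)(0.379) / ((4π×10⁻⁷)(1740)×8.553×10^-4)] = √(2.128×10^6) ≈ 1458.7.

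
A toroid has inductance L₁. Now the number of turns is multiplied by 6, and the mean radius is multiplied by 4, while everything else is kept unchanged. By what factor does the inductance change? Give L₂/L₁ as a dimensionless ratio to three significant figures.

L₂/L₁ = 9.00

For a toroid, L ∝ μᵣN²A/R.
L₂/L₁ = (6)^2 × (4)^-1 = 9.00.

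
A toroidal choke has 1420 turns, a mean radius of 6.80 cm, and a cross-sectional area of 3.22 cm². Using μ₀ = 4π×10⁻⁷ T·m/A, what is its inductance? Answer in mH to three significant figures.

For a thin toroid, L = μ₀N²A/(2πR).
L = (4π×10⁻⁷)(1420)²(3.220×10^-4) / (2π×6.800×10^-2 m) = 1.910×10^-3 H.

L ≈ 1.91 mH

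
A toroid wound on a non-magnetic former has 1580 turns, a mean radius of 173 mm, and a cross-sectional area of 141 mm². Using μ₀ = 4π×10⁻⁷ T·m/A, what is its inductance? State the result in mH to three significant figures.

For a thin toroid, L = μ₀N²A/(2πR).
L = (4π×10⁻⁷)(1580)²(1.410×10^-4) / (2π×0.173 m) = 4.069×10^-4 H.

L ≈ 0.407 mH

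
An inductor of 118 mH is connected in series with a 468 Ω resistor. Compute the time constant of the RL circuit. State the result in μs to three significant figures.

τ ≈ 252 μs

τ = L/R = (0.118 H)/(468 Ω) = 2.521×10^-4 s.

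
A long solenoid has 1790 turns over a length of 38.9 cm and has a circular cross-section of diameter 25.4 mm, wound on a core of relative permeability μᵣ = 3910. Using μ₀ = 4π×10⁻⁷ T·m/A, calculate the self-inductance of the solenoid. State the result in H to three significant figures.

A = π(d/2)² = π(1.270×10^-2 m)² = 5.067×10^-4 m².
For a long solenoid, L = μ₀μᵣN²A/ℓ.
L = (4π×10⁻⁷)(3910)(1790)²(5.067×10^-4)/(0.389 m) = 20.51 H.

L ≈ 20.5 H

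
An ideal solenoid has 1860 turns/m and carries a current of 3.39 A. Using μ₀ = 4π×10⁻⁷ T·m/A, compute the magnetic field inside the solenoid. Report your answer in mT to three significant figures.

Inside a long solenoid, B = μ₀nI.
B = (4π×10⁻⁷)(1.860×10^3 m⁻¹)(3.39 A) = 7.924×10^-3 T.

B ≈ 7.92 mT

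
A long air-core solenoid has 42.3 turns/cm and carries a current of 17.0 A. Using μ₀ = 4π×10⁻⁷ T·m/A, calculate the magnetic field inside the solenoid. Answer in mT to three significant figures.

Inside a long solenoid, B = μ₀nI.
B = (4π×10⁻⁷)(4.230×10^3 m⁻¹)(17.0 A) = 9.036×10^-2 T.

B ≈ 90.4 mT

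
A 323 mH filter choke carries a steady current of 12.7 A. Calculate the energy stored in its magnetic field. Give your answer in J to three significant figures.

U ≈ 26.0 J

Stored magnetic energy: U = ½LI².
U = ½(0.323 H)(12.7 A)² = 26.048 J.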